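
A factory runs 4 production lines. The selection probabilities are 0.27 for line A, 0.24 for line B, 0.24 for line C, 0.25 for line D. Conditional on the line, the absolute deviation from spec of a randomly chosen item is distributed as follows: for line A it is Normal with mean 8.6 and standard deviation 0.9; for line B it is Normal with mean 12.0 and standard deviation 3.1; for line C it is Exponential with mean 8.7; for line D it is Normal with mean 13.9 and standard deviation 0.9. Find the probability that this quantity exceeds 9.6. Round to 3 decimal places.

0.553

Conditional on each line, P(X > 9.6): A: 0.13326; B: 0.780592; C: 0.331725; D: 0.999999.
By total probability, P(X > 9.6) = 0.27·0.13326 + 0.24·0.780592 + 0.24·0.331725 + 0.25·0.999999 = 0.552936.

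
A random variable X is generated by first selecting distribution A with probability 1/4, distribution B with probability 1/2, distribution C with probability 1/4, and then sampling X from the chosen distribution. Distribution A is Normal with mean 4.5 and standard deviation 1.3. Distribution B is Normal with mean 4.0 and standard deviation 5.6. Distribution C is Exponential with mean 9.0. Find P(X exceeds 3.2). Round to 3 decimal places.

0.664

Conditional on each component, P(X > 3.2): A: 0.841345; B: 0.556798; C: 0.700784.
By total probability, P(X > 3.2) = 0.25·0.841345 + 0.5·0.556798 + 0.25·0.700784 = 0.663931.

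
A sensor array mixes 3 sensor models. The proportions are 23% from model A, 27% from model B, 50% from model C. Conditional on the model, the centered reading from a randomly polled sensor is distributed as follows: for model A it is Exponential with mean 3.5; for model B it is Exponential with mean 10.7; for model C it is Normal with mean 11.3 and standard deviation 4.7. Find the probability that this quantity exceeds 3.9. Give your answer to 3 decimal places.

0.734

Conditional on each model, P(X > 3.9): A: 0.32815; B: 0.694554; C: 0.94231.
By total probability, P(X > 3.9) = 0.23·0.32815 + 0.27·0.694554 + 0.5·0.94231 = 0.734159.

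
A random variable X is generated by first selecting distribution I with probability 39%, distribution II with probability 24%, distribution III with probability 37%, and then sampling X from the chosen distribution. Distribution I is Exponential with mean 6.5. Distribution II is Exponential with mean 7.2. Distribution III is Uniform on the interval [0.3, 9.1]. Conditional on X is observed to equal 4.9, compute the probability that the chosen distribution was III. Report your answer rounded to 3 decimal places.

0.482

Likelihoods f(4.9 | ·): I: 0.0723928; II: 0.0703244; III: 0.113636.
Posterior ∝ prior × likelihood. Numerator for III: 0.37·0.113636 = 0.0420455.
Normalizing constant: 0.39·0.0723928 + 0.24·0.0703244 + 0.37·0.113636 = 0.0871565.
P(III | observation) = 0.0420455 / 0.0871565 = 0.482413.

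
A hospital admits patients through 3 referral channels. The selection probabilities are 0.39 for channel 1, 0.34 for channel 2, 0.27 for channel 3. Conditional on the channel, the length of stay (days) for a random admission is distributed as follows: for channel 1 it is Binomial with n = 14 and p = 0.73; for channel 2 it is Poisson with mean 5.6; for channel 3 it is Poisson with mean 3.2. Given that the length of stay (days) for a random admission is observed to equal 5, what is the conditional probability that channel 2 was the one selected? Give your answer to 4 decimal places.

Likelihoods P(X=5 | ·): 1: 0.00316484; 2: 0.169711; 3: 0.113979.
Posterior ∝ prior × likelihood. Numerator for 2: 0.34·0.169711 = 0.0577017.
Normalizing constant: 0.39·0.00316484 + 0.34·0.169711 + 0.27·0.113979 = 0.0897104.
P(2 | observation) = 0.0577017 / 0.0897104 = 0.6432.

0.6432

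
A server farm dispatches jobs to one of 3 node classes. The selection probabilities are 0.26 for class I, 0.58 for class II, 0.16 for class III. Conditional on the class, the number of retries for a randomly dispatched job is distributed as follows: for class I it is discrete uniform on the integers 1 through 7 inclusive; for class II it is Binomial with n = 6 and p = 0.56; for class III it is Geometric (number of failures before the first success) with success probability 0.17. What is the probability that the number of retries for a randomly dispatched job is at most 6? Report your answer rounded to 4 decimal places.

Conditional on each class, P(X ≤ 6): I: 0.857143; II: 1; III: 0.728639.
By total probability, P(X ≤ 6) = 0.26·0.857143 + 0.58·1 + 0.16·0.728639 = 0.919439.

0.9194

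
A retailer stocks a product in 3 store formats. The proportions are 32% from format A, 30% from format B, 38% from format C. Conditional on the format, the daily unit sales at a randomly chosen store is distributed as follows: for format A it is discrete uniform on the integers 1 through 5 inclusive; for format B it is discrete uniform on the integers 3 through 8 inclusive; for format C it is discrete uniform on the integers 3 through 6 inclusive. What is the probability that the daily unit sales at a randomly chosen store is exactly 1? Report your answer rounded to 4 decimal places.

Conditional on each format, P(X = 1): A: 0.2; B: 0; C: 0.
By total probability, P(X = 1) = 0.32·0.2 + 0.3·0 + 0.38·0 = 0.064.

0.0640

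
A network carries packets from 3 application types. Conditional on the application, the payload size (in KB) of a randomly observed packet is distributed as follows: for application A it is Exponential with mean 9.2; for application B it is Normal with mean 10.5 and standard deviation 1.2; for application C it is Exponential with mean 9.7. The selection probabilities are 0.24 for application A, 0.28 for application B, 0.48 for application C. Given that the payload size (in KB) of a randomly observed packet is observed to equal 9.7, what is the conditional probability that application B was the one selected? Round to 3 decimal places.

0.732

Likelihoods f(9.7 | ·): A: 0.0378717; B: 0.266207; C: 0.0379257.
Posterior ∝ prior × likelihood. Numerator for B: 0.28·0.266207 = 0.0745379.
Normalizing constant: 0.24·0.0378717 + 0.28·0.266207 + 0.48·0.0379257 = 0.101831.
P(B | observation) = 0.0745379 / 0.101831 = 0.731973.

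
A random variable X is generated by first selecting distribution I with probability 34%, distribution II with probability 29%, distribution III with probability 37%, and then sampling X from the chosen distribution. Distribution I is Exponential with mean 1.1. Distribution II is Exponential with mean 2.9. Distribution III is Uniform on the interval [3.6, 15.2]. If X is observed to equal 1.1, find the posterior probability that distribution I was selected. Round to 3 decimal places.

Likelihoods f(1.1 | ·): I: 0.334436; II: 0.235977; III: 0.
Posterior ∝ prior × likelihood. Numerator for I: 0.34·0.334436 = 0.113708.
Normalizing constant: 0.34·0.334436 + 0.29·0.235977 + 0.37·0 = 0.182142.
P(I | observation) = 0.113708 / 0.182142 = 0.624285.

0.624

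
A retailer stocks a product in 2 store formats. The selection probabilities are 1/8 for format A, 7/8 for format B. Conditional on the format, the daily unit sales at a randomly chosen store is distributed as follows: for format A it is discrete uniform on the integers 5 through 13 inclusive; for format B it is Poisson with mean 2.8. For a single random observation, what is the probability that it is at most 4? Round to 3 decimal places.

Conditional on each format, P(X ≤ 4): A: 0; B: 0.847676.
By total probability, P(X ≤ 4) = 0.125·0 + 0.875·0.847676 = 0.741717.

0.742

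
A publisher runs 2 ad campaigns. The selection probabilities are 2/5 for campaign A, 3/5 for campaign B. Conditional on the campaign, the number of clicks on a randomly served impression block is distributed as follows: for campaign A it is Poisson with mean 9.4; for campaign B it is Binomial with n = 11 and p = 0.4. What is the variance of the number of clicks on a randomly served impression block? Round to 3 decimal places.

Per component, A: μ=9.4, E[X²]=97.76; B: μ=4.4, E[X²]=22.
E[X] = 0.4·9.4 + 0.6·4.4 = 6.4.
E[X²] = 0.4·97.76 + 0.6·22 = 52.304.
Var(X) = E[X²] − (E[X])² = 52.304 − 40.96 = 11.344.

11.344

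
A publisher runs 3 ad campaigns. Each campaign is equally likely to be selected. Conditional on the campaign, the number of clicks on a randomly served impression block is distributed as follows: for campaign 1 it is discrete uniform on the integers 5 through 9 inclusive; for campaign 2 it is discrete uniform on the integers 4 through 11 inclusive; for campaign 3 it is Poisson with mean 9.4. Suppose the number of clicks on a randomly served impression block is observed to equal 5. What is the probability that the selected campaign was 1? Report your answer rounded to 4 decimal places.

0.5325

Likelihoods P(X=5 | ·): 1: 0.2; 2: 0.125; 3: 0.0505929.
Posterior ∝ prior × likelihood. Numerator for 1: 0.333333·0.2 = 0.0666667.
Normalizing constant: 0.333333·0.2 + 0.333333·0.125 + 0.333333·0.0505929 = 0.125198.
P(1 | observation) = 0.0666667 / 0.125198 = 0.532491.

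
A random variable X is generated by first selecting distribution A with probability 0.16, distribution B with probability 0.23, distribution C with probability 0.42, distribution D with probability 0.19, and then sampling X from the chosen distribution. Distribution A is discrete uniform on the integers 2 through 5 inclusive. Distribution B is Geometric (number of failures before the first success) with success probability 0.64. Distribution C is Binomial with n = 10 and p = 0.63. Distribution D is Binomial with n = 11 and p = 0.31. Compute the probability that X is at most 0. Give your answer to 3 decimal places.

Conditional on each component, P(X ≤ 0): A: 0; B: 0.64; C: 4.80858e-05; D: 0.0168787.
By total probability, P(X ≤ 0) = 0.16·0 + 0.23·0.64 + 0.42·4.80858e-05 + 0.19·0.0168787 = 0.150427.

0.150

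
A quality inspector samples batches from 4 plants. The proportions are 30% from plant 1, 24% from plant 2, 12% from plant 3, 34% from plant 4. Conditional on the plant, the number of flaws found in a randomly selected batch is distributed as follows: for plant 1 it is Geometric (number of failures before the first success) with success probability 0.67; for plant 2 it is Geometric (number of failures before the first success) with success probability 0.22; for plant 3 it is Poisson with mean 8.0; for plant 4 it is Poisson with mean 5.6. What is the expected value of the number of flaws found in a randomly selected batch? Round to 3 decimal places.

Component means — 1: 0.492537; 2: 3.54545; 3: 8; 4: 5.6.
E[X] = 0.3·0.492537 + 0.24·3.54545 + 0.12·8 + 0.34·5.6 = 3.86267.

3.863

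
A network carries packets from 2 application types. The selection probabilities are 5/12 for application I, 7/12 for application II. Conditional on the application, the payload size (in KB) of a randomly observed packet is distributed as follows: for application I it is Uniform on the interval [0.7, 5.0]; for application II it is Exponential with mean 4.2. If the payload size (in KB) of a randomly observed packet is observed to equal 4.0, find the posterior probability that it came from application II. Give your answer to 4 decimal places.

0.3561

Likelihoods f(4.0 | ·): I: 0.232558; II: 0.0918622.
Posterior ∝ prior × likelihood. Numerator for II: 0.583333·0.0918622 = 0.0535863.
Normalizing constant: 0.416667·0.232558 + 0.583333·0.0918622 = 0.150486.
P(II | observation) = 0.0535863 / 0.150486 = 0.356089.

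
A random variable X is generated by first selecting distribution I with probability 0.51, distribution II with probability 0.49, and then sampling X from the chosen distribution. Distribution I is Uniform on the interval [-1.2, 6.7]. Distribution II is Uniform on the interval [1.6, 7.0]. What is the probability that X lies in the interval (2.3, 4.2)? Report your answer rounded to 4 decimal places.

0.2951

Conditional on each component, P(2.3 < X < 4.2): I: 0.240506; II: 0.351852.
By total probability, P(2.3 < X < 4.2) = 0.51·0.240506 + 0.49·0.351852 = 0.295066.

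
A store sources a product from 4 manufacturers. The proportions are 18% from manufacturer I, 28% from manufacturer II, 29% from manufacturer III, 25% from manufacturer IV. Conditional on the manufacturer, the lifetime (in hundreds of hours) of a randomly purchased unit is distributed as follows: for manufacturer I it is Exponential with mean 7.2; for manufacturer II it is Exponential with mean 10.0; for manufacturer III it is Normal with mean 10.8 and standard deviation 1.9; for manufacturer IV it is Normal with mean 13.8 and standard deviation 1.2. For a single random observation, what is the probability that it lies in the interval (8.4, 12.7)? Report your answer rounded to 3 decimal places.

Conditional on each manufacturer, P(8.4 < X < 12.7): I: 0.140026; II: 0.150879; III: 0.738079; IV: 0.179655.
By total probability, P(8.4 < X < 12.7) = 0.18·0.140026 + 0.28·0.150879 + 0.29·0.738079 + 0.25·0.179655 = 0.326407.

0.326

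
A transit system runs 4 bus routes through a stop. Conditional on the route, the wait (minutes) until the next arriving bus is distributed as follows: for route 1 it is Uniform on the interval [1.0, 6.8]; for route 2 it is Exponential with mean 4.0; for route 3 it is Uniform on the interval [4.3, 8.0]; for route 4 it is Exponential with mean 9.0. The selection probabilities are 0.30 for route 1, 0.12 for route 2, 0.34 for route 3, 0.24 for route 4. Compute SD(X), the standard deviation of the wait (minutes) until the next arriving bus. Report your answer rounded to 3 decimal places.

5.153

Per component, 1: μ=3.9, E[X²]=18.0133; 2: μ=4, E[X²]=32; 3: μ=6.15, E[X²]=38.9633; 4: μ=9, E[X²]=162.
E[X] = 0.3·3.9 + 0.12·4 + 0.34·6.15 + 0.24·9 = 5.901.
E[X²] = 0.3·18.0133 + 0.12·32 + 0.34·38.9633 + 0.24·162 = 61.3715.
Var(X) = E[X²] − (E[X])² = 61.3715 − 34.8218 = 26.5497.
SD(X) = √26.5497 = 5.15264.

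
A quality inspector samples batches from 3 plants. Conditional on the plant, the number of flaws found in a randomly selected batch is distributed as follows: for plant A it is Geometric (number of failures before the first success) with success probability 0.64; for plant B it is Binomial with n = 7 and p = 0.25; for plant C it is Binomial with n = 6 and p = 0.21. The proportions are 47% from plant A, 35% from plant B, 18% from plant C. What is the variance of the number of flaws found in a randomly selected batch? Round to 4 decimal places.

1.3399

Per component, A: μ=0.5625, E[X²]=1.19531; B: μ=1.75, E[X²]=4.375; C: μ=1.26, E[X²]=2.583.
E[X] = 0.47·0.5625 + 0.35·1.75 + 0.18·1.26 = 1.10367.
E[X²] = 0.47·1.19531 + 0.35·4.375 + 0.18·2.583 = 2.55799.
Var(X) = E[X²] − (E[X])² = 2.55799 − 1.2181 = 1.33989.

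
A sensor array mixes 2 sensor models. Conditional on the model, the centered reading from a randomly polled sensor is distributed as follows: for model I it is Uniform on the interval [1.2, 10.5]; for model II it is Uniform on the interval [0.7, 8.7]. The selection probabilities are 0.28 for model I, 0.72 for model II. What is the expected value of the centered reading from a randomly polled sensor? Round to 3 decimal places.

5.022

Component means — I: 5.85; II: 4.7.
E[X] = 0.28·5.85 + 0.72·4.7 = 5.022.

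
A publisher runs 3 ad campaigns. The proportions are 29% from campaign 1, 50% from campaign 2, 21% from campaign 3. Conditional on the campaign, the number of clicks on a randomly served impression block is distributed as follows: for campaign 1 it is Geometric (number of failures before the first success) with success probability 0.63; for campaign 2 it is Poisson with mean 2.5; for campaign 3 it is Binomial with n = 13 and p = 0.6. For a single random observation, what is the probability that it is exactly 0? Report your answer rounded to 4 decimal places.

Conditional on each campaign, P(X = 0): 1: 0.63; 2: 0.082085; 3: 6.71089e-06.
By total probability, P(X = 0) = 0.29·0.63 + 0.5·0.082085 + 0.21·6.71089e-06 = 0.223744.

0.2237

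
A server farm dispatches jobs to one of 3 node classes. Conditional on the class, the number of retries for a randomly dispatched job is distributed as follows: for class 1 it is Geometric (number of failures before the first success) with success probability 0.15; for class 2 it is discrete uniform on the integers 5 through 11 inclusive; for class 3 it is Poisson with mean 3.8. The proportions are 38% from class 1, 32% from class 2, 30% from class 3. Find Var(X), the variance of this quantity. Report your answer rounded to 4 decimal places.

19.5283

Per component, 1: μ=5.66667, E[X²]=69.8889; 2: μ=8, E[X²]=68; 3: μ=3.8, E[X²]=18.24.
E[X] = 0.38·5.66667 + 0.32·8 + 0.3·3.8 = 5.85333.
E[X²] = 0.38·69.8889 + 0.32·68 + 0.3·18.24 = 53.7898.
Var(X) = E[X²] − (E[X])² = 53.7898 − 34.2615 = 19.5283.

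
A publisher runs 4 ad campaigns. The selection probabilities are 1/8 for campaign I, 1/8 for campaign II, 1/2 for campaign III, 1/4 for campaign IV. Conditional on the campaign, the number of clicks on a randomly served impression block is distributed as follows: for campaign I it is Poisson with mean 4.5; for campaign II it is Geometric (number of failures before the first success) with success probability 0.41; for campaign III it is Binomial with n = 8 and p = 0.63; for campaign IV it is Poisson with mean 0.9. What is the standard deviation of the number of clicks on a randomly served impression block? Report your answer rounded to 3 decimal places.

2.385

Per component, I: μ=4.5, E[X²]=24.75; II: μ=1.43902, E[X²]=5.58061; III: μ=5.04, E[X²]=27.2664; IV: μ=0.9, E[X²]=1.71.
E[X] = 0.125·4.5 + 0.125·1.43902 + 0.5·5.04 + 0.25·0.9 = 3.48738.
E[X²] = 0.125·24.75 + 0.125·5.58061 + 0.5·27.2664 + 0.25·1.71 = 17.852.
Var(X) = E[X²] − (E[X])² = 17.852 − 12.1618 = 5.69022.
SD(X) = √5.69022 = 2.38542.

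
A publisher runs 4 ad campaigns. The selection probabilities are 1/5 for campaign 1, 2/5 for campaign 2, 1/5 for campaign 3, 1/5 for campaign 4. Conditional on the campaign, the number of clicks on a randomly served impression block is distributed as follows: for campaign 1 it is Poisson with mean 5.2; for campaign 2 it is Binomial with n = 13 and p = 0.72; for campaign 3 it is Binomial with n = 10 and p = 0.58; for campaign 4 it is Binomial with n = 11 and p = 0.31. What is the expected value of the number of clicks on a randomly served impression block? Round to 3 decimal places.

6.626

Component means — 1: 5.2; 2: 9.36; 3: 5.8; 4: 3.41.
E[X] = 0.2·5.2 + 0.4·9.36 + 0.2·5.8 + 0.2·3.41 = 6.626.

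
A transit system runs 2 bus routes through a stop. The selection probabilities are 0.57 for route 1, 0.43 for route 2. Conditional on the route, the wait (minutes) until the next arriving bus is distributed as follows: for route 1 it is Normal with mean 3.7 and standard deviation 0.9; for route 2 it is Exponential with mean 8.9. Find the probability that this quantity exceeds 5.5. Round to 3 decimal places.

0.245

Conditional on each route, P(X > 5.5): 1: 0.0227501; 2: 0.539034.
By total probability, P(X > 5.5) = 0.57·0.0227501 + 0.43·0.539034 = 0.244752.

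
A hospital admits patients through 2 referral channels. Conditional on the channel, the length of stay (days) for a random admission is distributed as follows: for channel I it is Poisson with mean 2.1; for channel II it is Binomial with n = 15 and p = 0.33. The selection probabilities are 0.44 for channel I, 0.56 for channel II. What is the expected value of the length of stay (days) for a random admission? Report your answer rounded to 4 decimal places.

3.6960

Component means — I: 2.1; II: 4.95.
E[X] = 0.44·2.1 + 0.56·4.95 = 3.696.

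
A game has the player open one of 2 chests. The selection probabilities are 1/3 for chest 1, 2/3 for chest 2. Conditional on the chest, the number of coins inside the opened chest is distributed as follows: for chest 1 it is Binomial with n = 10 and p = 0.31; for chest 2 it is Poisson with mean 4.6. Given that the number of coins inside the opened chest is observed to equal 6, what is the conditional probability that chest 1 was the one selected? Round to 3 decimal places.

Likelihoods P(X=6 | ·): 1: 0.042246; 2: 0.13227.
Posterior ∝ prior × likelihood. Numerator for 1: 0.333333·0.042246 = 0.014082.
Normalizing constant: 0.333333·0.042246 + 0.666667·0.13227 = 0.102262.
P(1 | observation) = 0.014082 / 0.102262 = 0.137706.

0.138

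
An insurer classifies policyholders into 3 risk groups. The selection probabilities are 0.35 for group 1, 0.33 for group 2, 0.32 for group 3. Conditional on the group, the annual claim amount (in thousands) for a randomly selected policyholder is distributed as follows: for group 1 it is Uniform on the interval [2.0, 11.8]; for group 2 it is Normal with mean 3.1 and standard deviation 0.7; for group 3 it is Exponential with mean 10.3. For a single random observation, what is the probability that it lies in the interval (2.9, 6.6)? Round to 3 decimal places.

Conditional on each group, P(2.9 < X < 6.6): 1: 0.377551; 2: 0.612451; 3: 0.227728.
By total probability, P(2.9 < X < 6.6) = 0.35·0.377551 + 0.33·0.612451 + 0.32·0.227728 = 0.407125.

0.407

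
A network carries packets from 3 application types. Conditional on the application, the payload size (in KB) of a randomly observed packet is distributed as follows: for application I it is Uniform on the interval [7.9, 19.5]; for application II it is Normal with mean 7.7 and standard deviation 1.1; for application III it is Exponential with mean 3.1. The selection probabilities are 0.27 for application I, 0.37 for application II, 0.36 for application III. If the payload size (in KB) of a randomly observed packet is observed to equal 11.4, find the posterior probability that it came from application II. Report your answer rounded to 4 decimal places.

Likelihoods f(11.4 | ·): I: 0.0862069; II: 0.00126678; III: 0.00815747.
Posterior ∝ prior × likelihood. Numerator for II: 0.37·0.00126678 = 0.00046871.
Normalizing constant: 0.27·0.0862069 + 0.37·0.00126678 + 0.36·0.00815747 = 0.0266813.
P(II | observation) = 0.00046871 / 0.0266813 = 0.017567.

0.0176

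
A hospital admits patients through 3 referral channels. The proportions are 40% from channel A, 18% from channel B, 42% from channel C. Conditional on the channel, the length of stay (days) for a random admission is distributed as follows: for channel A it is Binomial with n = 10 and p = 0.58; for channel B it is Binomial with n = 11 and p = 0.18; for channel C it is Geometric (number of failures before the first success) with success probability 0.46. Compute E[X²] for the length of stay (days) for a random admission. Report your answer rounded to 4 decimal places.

17.0789

For each component E[X²] = Var + (mean)², giving A: 36.076; B: 5.544; C: 3.93006.
Overall E[X²] = 0.4·36.076 + 0.18·5.544 + 0.42·3.93006 = 17.0789.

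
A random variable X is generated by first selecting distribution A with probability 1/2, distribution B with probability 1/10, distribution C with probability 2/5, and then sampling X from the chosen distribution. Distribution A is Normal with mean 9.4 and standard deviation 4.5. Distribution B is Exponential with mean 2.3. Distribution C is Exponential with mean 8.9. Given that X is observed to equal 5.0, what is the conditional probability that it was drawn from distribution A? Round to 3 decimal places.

0.473

Likelihoods f(5.0 | ·): A: 0.054966; B: 0.0494486; C: 0.0640655.
Posterior ∝ prior × likelihood. Numerator for A: 0.5·0.054966 = 0.027483.
Normalizing constant: 0.5·0.054966 + 0.1·0.0494486 + 0.4·0.0640655 = 0.0580541.
P(A | observation) = 0.027483 / 0.0580541 = 0.473404.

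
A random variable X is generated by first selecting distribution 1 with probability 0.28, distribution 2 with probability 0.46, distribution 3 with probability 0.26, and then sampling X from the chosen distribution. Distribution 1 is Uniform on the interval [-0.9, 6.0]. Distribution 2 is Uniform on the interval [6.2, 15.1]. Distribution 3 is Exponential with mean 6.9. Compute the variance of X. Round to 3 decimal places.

Per component, 1: μ=2.55, E[X²]=10.47; 2: μ=10.65, E[X²]=120.023; 3: μ=6.9, E[X²]=95.22.
E[X] = 0.28·2.55 + 0.46·10.65 + 0.26·6.9 = 7.407.
E[X²] = 0.28·10.47 + 0.46·120.023 + 0.26·95.22 = 82.8995.
Var(X) = E[X²] − (E[X])² = 82.8995 − 54.8636 = 28.0359.

28.036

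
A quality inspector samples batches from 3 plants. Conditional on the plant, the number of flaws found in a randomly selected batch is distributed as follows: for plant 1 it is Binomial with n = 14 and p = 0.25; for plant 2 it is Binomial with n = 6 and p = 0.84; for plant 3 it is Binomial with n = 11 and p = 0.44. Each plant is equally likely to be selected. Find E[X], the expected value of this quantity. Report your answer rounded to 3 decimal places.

4.460

Component means — 1: 3.5; 2: 5.04; 3: 4.84.
E[X] = 0.333333·3.5 + 0.333333·5.04 + 0.333333·4.84 = 4.46.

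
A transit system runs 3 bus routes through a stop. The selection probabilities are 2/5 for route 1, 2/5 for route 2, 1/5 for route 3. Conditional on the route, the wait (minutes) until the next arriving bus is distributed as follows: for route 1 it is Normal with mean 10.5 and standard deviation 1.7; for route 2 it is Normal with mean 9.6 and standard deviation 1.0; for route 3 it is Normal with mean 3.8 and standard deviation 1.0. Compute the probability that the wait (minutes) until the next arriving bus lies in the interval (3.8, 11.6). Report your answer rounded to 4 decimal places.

Conditional on each route, P(3.8 < X < 11.6): 1: 0.741163; 2: 0.97725; 3: 0.5.
By total probability, P(3.8 < X < 11.6) = 0.4·0.741163 + 0.4·0.97725 + 0.2·0.5 = 0.787365.

0.7874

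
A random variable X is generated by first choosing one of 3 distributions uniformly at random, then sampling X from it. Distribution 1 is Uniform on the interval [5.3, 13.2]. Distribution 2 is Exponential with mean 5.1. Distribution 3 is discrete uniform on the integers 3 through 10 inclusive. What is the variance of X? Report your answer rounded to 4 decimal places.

15.1253

Per component, 1: μ=9.25, E[X²]=90.7633; 2: μ=5.1, E[X²]=52.02; 3: μ=6.5, E[X²]=47.5.
E[X] = 0.333333·9.25 + 0.333333·5.1 + 0.333333·6.5 = 6.95.
E[X²] = 0.333333·90.7633 + 0.333333·52.02 + 0.333333·47.5 = 63.4278.
Var(X) = E[X²] − (E[X])² = 63.4278 − 48.3025 = 15.1253.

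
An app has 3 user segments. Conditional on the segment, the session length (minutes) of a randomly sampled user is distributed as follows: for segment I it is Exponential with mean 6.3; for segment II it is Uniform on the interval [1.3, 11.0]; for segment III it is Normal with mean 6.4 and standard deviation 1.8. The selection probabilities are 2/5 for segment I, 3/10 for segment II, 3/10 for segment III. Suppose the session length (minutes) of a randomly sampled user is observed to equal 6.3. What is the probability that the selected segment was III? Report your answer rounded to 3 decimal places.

0.550

Likelihoods f(6.3 | ·): I: 0.0583936; II: 0.103093; III: 0.221293.
Posterior ∝ prior × likelihood. Numerator for III: 0.3·0.221293 = 0.0663879.
Normalizing constant: 0.4·0.0583936 + 0.3·0.103093 + 0.3·0.221293 = 0.120673.
P(III | observation) = 0.0663879 / 0.120673 = 0.550146.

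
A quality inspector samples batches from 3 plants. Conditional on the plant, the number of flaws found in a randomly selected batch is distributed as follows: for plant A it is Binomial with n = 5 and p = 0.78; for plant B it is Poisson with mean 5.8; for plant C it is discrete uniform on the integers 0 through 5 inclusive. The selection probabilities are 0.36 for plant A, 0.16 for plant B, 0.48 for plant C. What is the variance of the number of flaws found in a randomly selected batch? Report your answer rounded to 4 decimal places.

Per component, A: μ=3.9, E[X²]=16.068; B: μ=5.8, E[X²]=39.44; C: μ=2.5, E[X²]=9.16667.
E[X] = 0.36·3.9 + 0.16·5.8 + 0.48·2.5 = 3.532.
E[X²] = 0.36·16.068 + 0.16·39.44 + 0.48·9.16667 = 16.4949.
Var(X) = E[X²] − (E[X])² = 16.4949 − 12.475 = 4.01986.

4.0199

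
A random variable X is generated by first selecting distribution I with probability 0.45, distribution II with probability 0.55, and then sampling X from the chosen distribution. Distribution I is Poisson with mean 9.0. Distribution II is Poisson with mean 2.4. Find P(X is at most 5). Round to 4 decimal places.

0.5824

Conditional on each component, P(X ≤ 5): I: 0.115691; II: 0.964327.
By total probability, P(X ≤ 5) = 0.45·0.115691 + 0.55·0.964327 = 0.582441.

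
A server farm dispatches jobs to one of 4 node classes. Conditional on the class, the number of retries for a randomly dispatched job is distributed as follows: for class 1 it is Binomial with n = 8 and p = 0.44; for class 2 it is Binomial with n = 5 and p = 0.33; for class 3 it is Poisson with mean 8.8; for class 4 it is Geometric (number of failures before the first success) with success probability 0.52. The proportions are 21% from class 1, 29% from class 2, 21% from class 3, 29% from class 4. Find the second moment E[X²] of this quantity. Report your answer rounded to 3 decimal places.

For each component E[X²] = Var + (mean)², giving 1: 14.3616; 2: 3.828; 3: 86.24; 4: 2.62722.
Overall E[X²] = 0.21·14.3616 + 0.29·3.828 + 0.21·86.24 + 0.29·2.62722 = 22.9983.

22.998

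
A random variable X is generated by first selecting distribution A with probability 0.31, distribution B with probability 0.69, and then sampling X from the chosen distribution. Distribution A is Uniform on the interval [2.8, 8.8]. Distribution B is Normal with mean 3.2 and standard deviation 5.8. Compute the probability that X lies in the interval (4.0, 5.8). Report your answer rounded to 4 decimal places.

0.1745

Conditional on each component, P(4.0 < X < 5.8): A: 0.3; B: 0.11817.
By total probability, P(4.0 < X < 5.8) = 0.31·0.3 + 0.69·0.11817 = 0.174538.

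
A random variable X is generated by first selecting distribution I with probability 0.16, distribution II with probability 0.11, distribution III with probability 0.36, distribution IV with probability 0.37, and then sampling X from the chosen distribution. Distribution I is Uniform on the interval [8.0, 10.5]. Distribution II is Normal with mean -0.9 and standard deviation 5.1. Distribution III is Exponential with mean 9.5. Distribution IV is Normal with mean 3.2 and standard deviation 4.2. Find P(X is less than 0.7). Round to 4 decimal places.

Conditional on each component, P(X < 0.7): I: 0; II: 0.623135; III: 0.071035; IV: 0.275842.
By total probability, P(X < 0.7) = 0.16·0 + 0.11·0.623135 + 0.36·0.071035 + 0.37·0.275842 = 0.196179.

0.1962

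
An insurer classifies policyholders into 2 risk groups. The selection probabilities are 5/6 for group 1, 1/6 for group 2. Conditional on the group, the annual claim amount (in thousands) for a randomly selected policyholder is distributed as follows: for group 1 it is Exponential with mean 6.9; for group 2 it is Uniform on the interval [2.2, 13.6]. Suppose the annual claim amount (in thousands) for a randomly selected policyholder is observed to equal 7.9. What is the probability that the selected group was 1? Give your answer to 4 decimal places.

Likelihoods f(7.9 | ·): 1: 0.0461228; 2: 0.0877193.
Posterior ∝ prior × likelihood. Numerator for 1: 0.833333·0.0461228 = 0.0384356.
Normalizing constant: 0.833333·0.0461228 + 0.166667·0.0877193 = 0.0530555.
P(1 | observation) = 0.0384356 / 0.0530555 = 0.724442.

0.7244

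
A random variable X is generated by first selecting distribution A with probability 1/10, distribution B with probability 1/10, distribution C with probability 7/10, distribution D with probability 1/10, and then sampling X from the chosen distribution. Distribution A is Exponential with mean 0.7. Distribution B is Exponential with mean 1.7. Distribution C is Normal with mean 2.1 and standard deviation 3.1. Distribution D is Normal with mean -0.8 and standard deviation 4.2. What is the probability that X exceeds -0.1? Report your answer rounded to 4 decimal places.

0.7761

Conditional on each component, P(X > -0.1): A: 1; B: 1; C: 0.761048; D: 0.433816.
By total probability, P(X > -0.1) = 0.1·1 + 0.1·1 + 0.7·0.761048 + 0.1·0.433816 = 0.776115.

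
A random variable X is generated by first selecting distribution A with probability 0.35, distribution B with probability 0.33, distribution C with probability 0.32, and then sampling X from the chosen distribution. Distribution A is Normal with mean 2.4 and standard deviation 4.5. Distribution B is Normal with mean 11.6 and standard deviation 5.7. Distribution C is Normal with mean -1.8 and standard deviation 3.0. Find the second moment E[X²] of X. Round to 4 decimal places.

For each component E[X²] = Var + (mean)², giving A: 26.01; B: 167.05; C: 12.24.
Overall E[X²] = 0.35·26.01 + 0.33·167.05 + 0.32·12.24 = 68.1468.

68.1468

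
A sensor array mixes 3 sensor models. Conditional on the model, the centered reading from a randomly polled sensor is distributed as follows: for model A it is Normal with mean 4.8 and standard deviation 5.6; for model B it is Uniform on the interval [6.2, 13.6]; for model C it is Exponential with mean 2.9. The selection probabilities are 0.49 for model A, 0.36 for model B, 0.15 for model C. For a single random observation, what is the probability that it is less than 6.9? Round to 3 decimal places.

0.487

Conditional on each model, P(X < 6.9): A: 0.64617; B: 0.0945946; C: 0.907386.
By total probability, P(X < 6.9) = 0.49·0.64617 + 0.36·0.0945946 + 0.15·0.907386 = 0.486785.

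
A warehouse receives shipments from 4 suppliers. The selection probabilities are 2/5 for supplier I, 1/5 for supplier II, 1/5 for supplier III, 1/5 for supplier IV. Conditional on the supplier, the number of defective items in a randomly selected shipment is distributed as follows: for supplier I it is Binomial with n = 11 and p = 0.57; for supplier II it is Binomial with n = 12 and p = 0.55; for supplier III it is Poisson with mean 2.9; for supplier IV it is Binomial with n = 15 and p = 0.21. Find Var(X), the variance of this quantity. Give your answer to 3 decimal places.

5.472

Per component, I: μ=6.27, E[X²]=42.009; II: μ=6.6, E[X²]=46.53; III: μ=2.9, E[X²]=11.31; IV: μ=3.15, E[X²]=12.411.
E[X] = 0.4·6.27 + 0.2·6.6 + 0.2·2.9 + 0.2·3.15 = 5.038.
E[X²] = 0.4·42.009 + 0.2·46.53 + 0.2·11.31 + 0.2·12.411 = 30.8538.
Var(X) = E[X²] − (E[X])² = 30.8538 − 25.3814 = 5.47236.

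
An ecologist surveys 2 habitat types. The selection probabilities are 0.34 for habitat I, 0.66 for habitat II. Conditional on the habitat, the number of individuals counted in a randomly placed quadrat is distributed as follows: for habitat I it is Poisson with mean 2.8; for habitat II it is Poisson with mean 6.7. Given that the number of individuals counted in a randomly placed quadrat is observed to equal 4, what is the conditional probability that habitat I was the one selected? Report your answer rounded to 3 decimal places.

Likelihoods P(X=4 | ·): I: 0.155739; II: 0.103351.
Posterior ∝ prior × likelihood. Numerator for I: 0.34·0.155739 = 0.0529511.
Normalizing constant: 0.34·0.155739 + 0.66·0.103351 = 0.121163.
P(I | observation) = 0.0529511 / 0.121163 = 0.437025.

0.437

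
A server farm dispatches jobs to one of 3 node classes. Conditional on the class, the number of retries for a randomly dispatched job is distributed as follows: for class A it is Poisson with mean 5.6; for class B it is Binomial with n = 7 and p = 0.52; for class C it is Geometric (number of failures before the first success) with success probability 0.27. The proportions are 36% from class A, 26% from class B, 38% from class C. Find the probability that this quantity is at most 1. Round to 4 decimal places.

Conditional on each class, P(X ≤ 1): A: 0.0244059; B: 0.05039; C: 0.4671.
By total probability, P(X ≤ 1) = 0.36·0.0244059 + 0.26·0.05039 + 0.38·0.4671 = 0.199386.

0.1994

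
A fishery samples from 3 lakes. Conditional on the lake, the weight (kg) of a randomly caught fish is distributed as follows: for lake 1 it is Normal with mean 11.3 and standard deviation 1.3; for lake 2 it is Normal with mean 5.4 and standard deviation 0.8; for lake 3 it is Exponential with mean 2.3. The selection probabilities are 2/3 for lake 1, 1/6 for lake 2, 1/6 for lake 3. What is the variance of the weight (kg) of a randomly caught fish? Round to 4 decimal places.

Per component, 1: μ=11.3, E[X²]=129.38; 2: μ=5.4, E[X²]=29.8; 3: μ=2.3, E[X²]=10.58.
E[X] = 0.666667·11.3 + 0.166667·5.4 + 0.166667·2.3 = 8.81667.
E[X²] = 0.666667·129.38 + 0.166667·29.8 + 0.166667·10.58 = 92.9833.
Var(X) = E[X²] − (E[X])² = 92.9833 − 77.7336 = 15.2497.

15.2497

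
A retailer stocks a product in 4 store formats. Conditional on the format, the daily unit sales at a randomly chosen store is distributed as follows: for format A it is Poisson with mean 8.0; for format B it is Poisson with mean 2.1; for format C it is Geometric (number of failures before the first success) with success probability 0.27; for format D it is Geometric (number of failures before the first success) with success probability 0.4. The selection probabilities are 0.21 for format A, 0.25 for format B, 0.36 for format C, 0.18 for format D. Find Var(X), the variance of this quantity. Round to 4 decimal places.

12.1730

Per component, A: μ=8, E[X²]=72; B: μ=2.1, E[X²]=6.51; C: μ=2.7037, E[X²]=17.3237; D: μ=1.5, E[X²]=6.
E[X] = 0.21·8 + 0.25·2.1 + 0.36·2.7037 + 0.18·1.5 = 3.44833.
E[X²] = 0.21·72 + 0.25·6.51 + 0.36·17.3237 + 0.18·6 = 24.064.
Var(X) = E[X²] − (E[X])² = 24.064 − 11.891 = 12.173.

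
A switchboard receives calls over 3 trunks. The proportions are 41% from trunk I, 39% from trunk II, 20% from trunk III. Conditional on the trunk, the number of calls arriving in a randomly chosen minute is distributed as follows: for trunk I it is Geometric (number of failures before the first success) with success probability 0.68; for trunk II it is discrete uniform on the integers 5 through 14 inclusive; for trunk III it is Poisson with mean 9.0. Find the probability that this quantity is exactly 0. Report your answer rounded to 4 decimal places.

Conditional on each trunk, P(X = 0): I: 0.68; II: 0; III: 0.00012341.
By total probability, P(X = 0) = 0.41·0.68 + 0.39·0 + 0.2·0.00012341 = 0.278825.

0.2788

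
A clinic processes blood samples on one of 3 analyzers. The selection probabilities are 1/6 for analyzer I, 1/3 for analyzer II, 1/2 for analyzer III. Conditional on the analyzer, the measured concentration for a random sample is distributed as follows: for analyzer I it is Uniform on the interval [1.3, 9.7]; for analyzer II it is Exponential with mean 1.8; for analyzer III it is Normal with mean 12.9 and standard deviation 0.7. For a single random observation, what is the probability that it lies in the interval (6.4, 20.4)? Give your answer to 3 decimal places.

Conditional on each analyzer, P(6.4 < X < 20.4): I: 0.392857; II: 0.0285535; III: 1.
By total probability, P(6.4 < X < 20.4) = 0.166667·0.392857 + 0.333333·0.0285535 + 0.5·1 = 0.574994.

0.575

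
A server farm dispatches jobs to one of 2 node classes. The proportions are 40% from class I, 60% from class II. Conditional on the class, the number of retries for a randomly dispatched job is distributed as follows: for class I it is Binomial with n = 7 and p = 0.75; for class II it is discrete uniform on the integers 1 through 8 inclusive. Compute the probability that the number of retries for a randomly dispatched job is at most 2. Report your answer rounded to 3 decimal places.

Conditional on each class, P(X ≤ 2): I: 0.0128784; II: 0.25.
By total probability, P(X ≤ 2) = 0.4·0.0128784 + 0.6·0.25 = 0.155151.

0.155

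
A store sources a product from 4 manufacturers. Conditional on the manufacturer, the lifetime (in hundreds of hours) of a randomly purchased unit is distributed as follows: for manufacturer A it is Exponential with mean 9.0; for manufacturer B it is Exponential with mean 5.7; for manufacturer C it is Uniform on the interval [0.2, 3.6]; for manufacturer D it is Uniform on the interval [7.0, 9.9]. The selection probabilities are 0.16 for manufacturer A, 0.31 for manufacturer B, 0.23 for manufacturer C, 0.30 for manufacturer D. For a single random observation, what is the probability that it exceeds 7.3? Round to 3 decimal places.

0.426

Conditional on each manufacturer, P(X > 7.3): A: 0.444364; B: 0.277842; C: 0; D: 0.896552.
By total probability, P(X > 7.3) = 0.16·0.444364 + 0.31·0.277842 + 0.23·0 + 0.3·0.896552 = 0.426195.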